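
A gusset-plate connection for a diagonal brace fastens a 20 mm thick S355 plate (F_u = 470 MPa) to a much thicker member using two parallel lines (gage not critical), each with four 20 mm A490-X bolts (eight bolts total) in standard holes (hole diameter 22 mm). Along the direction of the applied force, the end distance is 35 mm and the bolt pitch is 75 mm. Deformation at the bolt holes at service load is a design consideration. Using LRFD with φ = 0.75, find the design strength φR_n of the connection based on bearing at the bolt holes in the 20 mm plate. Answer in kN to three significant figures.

Per bolt r_n = 1.2 l_c t F_u ≤ 2.4 d t F_u; upper limit = 2.4 × 20 × 20 × 470 / 1000 = 451.2 kN.
Edge bolt: l_c = 35 − 22/2 = 24 mm → 1.2 × 24 × 20 × 470 / 1000 = 270.7 → r_n = 270.7 kN.
Interior bolts: l_c = 75 − 22 = 53 mm → 1.2 × 53 × 20 × 470 / 1000 = 597.8 → r_n = 451.2 kN.
R_n = 2 × 270.7 + 6 × 451.2 = 3249 kN.
Design strength φR_n = 0.75 × 3249 = 2440 kN.

2440 kN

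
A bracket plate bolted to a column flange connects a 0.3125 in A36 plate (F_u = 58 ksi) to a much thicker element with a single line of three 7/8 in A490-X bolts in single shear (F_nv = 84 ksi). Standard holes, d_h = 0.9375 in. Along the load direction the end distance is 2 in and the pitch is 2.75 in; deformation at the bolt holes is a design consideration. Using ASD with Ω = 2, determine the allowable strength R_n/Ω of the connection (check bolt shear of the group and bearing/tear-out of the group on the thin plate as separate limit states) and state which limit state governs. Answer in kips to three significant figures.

Bolt shear: A_b = π·0.875²/4 = 0.6013 in²; R_n = 84 × 0.6013 × 3 × 1 = 151.5 kips → 151.5 / 2 = 75.8 kips.
Bearing (1.2 l_c t F_u ≤ 2.4 d t F_u): upper limit = 2.4·0.875·0.3125·58 = 38.06 kips.
  Edge l_c = 2 − 0.9375/2 = 1.531 → r_n = 33.3 kips; interior l_c = 2.75 − 0.9375 = 1.812 → r_n = 38.06 kips.
  R_n,bearing = 1·33.3 + 2·38.06 = 109.4 kips → 109.4 / 2 = 54.7 kips.
Bearing governs: 54.7 kips.

54.7 kips (bearing governs)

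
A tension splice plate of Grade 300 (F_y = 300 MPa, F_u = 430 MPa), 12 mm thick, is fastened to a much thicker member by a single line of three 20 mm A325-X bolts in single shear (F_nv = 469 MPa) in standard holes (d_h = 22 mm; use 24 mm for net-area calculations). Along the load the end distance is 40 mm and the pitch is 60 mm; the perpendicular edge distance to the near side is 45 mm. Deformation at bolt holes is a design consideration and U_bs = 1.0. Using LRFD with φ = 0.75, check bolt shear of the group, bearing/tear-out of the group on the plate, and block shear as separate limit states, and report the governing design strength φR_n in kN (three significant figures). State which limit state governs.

332 kN (bolt shear governs)

Bolt shear: A_b = π·20²/4 = 314.2 mm²; R_n = 469 × 314.2 × 3 × 1 / 1000 = 442 kN → 0.75 × 442 = 332 kN.
Bearing: edge l_c = 29, r_n = 179.6 kN; interior l_c = 38, r_n = 235.3 kN; R_n = 179.6 + 2·235.3 = 650.2 kN → 488 kN.
Block shear: A_gv = 1920, A_nv = 1200, A_nt = 396 mm²; R_n = min(0.6F_uA_nv, 0.6F_yA_gv) + U_bs·F_u·A_nt = 479.9 kN → 360 kN.
Bolt shear governs: 332 kN.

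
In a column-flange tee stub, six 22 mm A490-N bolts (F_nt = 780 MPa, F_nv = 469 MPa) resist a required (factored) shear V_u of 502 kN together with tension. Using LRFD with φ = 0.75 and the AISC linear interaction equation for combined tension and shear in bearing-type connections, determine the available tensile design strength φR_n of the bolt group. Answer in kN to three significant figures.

A_b = π·22²/4 = 380.1 mm²; f_rv = 502 × 1000 / (6 × 380.1) = 220.1 MPa.
F'_nt = 1.3 F_nt − (F_nt / φF_nv) f_rv = 1.3·780 − (780/(0.75·469))·220.1 = 525.9 MPa, capped at F_nt → F'_nt = 525.9 MPa.
R_n = F'_nt · A_b · n = 525.9 × 380.1 × 6 / 1000 = 1200 kN.
Design strength φR_n = 0.75 × 1200 = 900 kN.

900 kN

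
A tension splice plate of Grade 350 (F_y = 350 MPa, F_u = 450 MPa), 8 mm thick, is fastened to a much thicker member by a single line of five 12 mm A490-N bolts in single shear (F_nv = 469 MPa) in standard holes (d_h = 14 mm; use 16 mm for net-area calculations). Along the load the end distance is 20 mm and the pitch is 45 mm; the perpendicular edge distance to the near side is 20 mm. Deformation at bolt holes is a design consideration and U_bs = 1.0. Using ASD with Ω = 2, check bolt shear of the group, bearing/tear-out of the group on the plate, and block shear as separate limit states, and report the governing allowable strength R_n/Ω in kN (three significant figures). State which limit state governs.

Bolt shear: A_b = π·12²/4 = 113.1 mm²; R_n = 469 × 113.1 × 5 × 1 / 1000 = 265.2 kN → 265.2 / 2 = 133 kN.
Bearing: edge l_c = 13, r_n = 56.16 kN; interior l_c = 31, r_n = 103.7 kN; R_n = 56.16 + 4·103.7 = 470.9 kN → 235 kN.
Block shear: A_gv = 1600, A_nv = 1024, A_nt = 96 mm²; R_n = min(0.6F_uA_nv, 0.6F_yA_gv) + U_bs·F_u·A_nt = 319.7 kN → 160 kN.
Bolt shear governs: 133 kN.

133 kN (bolt shear governs)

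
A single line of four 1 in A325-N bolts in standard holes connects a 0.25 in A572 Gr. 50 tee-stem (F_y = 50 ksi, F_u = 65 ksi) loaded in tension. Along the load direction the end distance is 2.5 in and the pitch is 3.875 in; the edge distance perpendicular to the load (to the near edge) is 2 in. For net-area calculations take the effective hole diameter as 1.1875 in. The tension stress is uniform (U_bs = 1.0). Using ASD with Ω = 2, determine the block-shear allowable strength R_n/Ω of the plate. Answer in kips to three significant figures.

60 kips

Shear plane L_v = 2.5 + 3·3.875 = 14.12 in; A_gv = 14.12 × 0.25 = 3.531 in².
A_nv = (14.12 − 3.5·1.1875) × 0.25 = 2.492 in².
A_nt = (2 − 0.5·1.1875) × 0.25 = 0.3516 in².
0.6 F_u A_nv = 97.2 kips; 0.6 F_y A_gv = 105.9 kips → shear rupture governs the shear term.
R_n = 97.2 + 1.0 × 65 × 0.3516 = 120 kips.
Allowable strength R_n/Ω = 120 / 2 = 60 kips.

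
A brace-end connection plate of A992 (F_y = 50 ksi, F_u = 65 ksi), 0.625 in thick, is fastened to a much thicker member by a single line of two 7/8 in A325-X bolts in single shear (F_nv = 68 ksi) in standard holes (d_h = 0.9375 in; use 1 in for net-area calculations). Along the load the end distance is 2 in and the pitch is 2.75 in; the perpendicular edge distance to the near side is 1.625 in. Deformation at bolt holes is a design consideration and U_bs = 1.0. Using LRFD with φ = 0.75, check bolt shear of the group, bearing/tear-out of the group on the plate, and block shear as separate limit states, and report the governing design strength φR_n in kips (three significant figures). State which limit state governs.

Bolt shear: A_b = π·0.875²/4 = 0.6013 in²; R_n = 68 × 0.6013 × 2 × 1 = 81.78 kips → 0.75 × 81.78 = 61.3 kips.
Bearing: edge l_c = 1.531, r_n = 74.65 kips; interior l_c = 1.812, r_n = 85.31 kips; R_n = 74.65 + 1·85.31 = 160 kips → 120 kips.
Block shear: A_gv = 2.969, A_nv = 2.031, A_nt = 0.7031 in²; R_n = min(0.6F_uA_nv, 0.6F_yA_gv) + U_bs·F_u·A_nt = 124.9 kips → 93.7 kips.
Bolt shear governs: 61.3 kips.

61.3 kips (bolt shear governs)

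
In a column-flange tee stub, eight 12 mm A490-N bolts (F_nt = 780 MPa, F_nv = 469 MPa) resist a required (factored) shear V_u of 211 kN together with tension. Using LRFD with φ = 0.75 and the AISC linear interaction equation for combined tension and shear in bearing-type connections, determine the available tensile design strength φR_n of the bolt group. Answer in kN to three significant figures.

337 kN

A_b = π·12²/4 = 113.1 mm²; f_rv = 211 × 1000 / (8 × 113.1) = 233.2 MPa.
F'_nt = 1.3 F_nt − (F_nt / φF_nv) f_rv = 1.3·780 − (780/(0.75·469))·233.2 = 496.9 MPa, capped at F_nt → F'_nt = 496.9 MPa.
R_n = F'_nt · A_b · n = 496.9 × 113.1 × 8 / 1000 = 449.6 kN.
Design strength φR_n = 0.75 × 449.6 = 337 kN.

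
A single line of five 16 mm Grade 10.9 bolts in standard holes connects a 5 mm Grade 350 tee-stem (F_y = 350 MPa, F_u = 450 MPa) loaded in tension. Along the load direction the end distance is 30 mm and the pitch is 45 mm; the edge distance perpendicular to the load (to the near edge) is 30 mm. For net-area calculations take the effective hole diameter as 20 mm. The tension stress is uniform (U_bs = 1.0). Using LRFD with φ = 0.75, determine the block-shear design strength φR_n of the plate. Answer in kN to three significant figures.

Shear plane L_v = 30 + 4·45 = 210 mm; A_gv = 210 × 5 = 1050 mm².
A_nv = (210 − 4.5·20) × 5 = 600 mm².
A_nt = (30 − 0.5·20) × 5 = 100 mm².
0.6 F_u A_nv = 162 kN; 0.6 F_y A_gv = 220.5 kN → shear rupture governs the shear term.
R_n = 162 + 1.0 × 450 × 100 / 1000 = 207 kN.
Design strength φR_n = 0.75 × 207 = 155 kN.

155 kN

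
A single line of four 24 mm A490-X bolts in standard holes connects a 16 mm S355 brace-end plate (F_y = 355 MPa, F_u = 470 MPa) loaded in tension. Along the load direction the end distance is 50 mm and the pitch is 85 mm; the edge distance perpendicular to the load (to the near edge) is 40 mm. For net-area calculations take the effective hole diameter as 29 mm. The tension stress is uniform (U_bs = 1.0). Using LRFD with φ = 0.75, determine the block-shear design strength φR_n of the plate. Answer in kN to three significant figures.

Shear plane L_v = 50 + 3·85 = 305 mm; A_gv = 305 × 16 = 4880 mm².
A_nv = (305 − 3.5·29) × 16 = 3256 mm².
A_nt = (40 − 0.5·29) × 16 = 408 mm².
0.6 F_u A_nv = 918.2 kN; 0.6 F_y A_gv = 1039 kN → shear rupture governs the shear term.
R_n = 918.2 + 1.0 × 470 × 408 / 1000 = 1110 kN.
Design strength φR_n = 0.75 × 1110 = 832 kN.

832 kN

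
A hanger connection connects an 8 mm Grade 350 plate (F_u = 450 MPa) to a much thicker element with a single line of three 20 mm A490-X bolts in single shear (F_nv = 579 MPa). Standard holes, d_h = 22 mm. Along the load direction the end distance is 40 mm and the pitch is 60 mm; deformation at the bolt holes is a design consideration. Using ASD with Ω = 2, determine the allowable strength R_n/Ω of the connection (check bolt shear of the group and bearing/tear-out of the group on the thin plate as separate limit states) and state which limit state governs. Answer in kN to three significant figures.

Bolt shear: A_b = π·20²/4 = 314.2 mm²; R_n = 579 × 314.2 × 3 × 1 / 1000 = 545.7 kN → 545.7 / 2 = 273 kN.
Bearing (1.2 l_c t F_u ≤ 2.4 d t F_u): upper limit = 2.4·20·8·450 / 1000 = 172.8 kN.
  Edge l_c = 40 − 22/2 = 29 → r_n = 125.3 kN; interior l_c = 60 − 22 = 38 → r_n = 164.2 kN.
  R_n,bearing = 1·125.3 + 2·164.2 = 453.6 kN → 453.6 / 2 = 227 kN.
Bearing governs: 227 kN.

227 kN (bearing governs)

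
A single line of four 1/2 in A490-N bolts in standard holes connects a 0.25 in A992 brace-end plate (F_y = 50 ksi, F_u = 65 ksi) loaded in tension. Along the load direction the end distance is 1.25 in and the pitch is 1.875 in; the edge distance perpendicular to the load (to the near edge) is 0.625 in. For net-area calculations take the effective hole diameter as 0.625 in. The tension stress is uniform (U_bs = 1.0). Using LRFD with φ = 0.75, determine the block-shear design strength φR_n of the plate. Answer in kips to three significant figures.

38.1 kips

Shear plane L_v = 1.25 + 3·1.875 = 6.875 in; A_gv = 6.875 × 0.25 = 1.719 in².
A_nv = (6.875 − 3.5·0.625) × 0.25 = 1.172 in².
A_nt = (0.625 − 0.5·0.625) × 0.25 = 0.07812 in².
0.6 F_u A_nv = 45.7 kips; 0.6 F_y A_gv = 51.56 kips → shear rupture governs the shear term.
R_n = 45.7 + 1.0 × 65 × 0.07812 = 50.78 kips.
Design strength φR_n = 0.75 × 50.78 = 38.1 kips.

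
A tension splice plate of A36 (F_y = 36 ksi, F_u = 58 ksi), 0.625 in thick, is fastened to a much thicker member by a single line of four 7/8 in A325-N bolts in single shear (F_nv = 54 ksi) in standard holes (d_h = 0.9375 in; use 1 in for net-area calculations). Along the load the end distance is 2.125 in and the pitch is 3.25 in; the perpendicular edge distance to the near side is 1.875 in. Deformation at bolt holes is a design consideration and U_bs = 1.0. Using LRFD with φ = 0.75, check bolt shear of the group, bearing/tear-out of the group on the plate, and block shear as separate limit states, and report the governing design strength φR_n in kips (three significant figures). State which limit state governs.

Bolt shear: A_b = π·0.875²/4 = 0.6013 in²; R_n = 54 × 0.6013 × 4 × 1 = 129.9 kips → 0.75 × 129.9 = 97.4 kips.
Bearing: edge l_c = 1.656, r_n = 72.05 kips; interior l_c = 2.312, r_n = 76.12 kips; R_n = 72.05 + 3·76.12 = 300.4 kips → 225 kips.
Block shear: A_gv = 7.422, A_nv = 5.234, A_nt = 0.8594 in²; R_n = min(0.6F_uA_nv, 0.6F_yA_gv) + U_bs·F_u·A_nt = 210.2 kips → 158 kips.
Bolt shear governs: 97.4 kips.

97.4 kips (bolt shear governs)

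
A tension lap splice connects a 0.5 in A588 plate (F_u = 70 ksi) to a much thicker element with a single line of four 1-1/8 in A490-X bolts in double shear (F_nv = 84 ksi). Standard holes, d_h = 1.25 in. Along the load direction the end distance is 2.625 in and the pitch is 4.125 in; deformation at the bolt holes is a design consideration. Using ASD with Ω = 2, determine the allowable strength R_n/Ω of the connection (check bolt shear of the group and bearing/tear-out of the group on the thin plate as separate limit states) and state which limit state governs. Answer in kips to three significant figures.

184 kips (bearing governs)

Bolt shear: A_b = π·1.125²/4 = 0.994 in²; R_n = 84 × 0.994 × 4 × 2 = 668 kips → 668 / 2 = 334 kips.
Bearing (1.2 l_c t F_u ≤ 2.4 d t F_u): upper limit = 2.4·1.125·0.5·70 = 94.5 kips.
  Edge l_c = 2.625 − 1.25/2 = 2 → r_n = 84 kips; interior l_c = 4.125 − 1.25 = 2.875 → r_n = 94.5 kips.
  R_n,bearing = 1·84 + 3·94.5 = 367.5 kips → 367.5 / 2 = 184 kips.
Bearing governs: 184 kips.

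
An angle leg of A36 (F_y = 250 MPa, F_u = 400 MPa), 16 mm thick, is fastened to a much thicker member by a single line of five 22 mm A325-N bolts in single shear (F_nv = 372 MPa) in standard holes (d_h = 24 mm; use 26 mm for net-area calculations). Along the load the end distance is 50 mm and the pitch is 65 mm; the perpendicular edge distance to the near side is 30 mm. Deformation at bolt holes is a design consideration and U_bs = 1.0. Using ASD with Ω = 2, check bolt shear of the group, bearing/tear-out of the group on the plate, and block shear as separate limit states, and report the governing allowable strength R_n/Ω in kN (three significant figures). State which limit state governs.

Bolt shear: A_b = π·22²/4 = 380.1 mm²; R_n = 372 × 380.1 × 5 × 1 / 1000 = 707 kN → 707 / 2 = 354 kN.
Bearing: edge l_c = 38, r_n = 291.8 kN; interior l_c = 41, r_n = 314.9 kN; R_n = 291.8 + 4·314.9 = 1551 kN → 776 kN.
Block shear: A_gv = 4960, A_nv = 3088, A_nt = 272 mm²; R_n = min(0.6F_uA_nv, 0.6F_yA_gv) + U_bs·F_u·A_nt = 849.9 kN → 425 kN.
Bolt shear governs: 354 kN.

354 kN (bolt shear governs)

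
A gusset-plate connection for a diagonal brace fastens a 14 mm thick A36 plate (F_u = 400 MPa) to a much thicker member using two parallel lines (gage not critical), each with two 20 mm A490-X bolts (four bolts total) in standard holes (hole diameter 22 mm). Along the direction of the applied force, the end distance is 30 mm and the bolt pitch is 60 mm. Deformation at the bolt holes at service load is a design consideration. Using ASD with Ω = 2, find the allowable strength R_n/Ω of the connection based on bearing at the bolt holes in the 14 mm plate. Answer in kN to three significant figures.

383 kN

Per bolt r_n = 1.2 l_c t F_u ≤ 2.4 d t F_u; upper limit = 2.4 × 20 × 14 × 400 / 1000 = 268.8 kN.
Edge bolt: l_c = 30 − 22/2 = 19 mm → 1.2 × 19 × 14 × 400 / 1000 = 127.7 → r_n = 127.7 kN.
Interior bolts: l_c = 60 − 22 = 38 mm → 1.2 × 38 × 14 × 400 / 1000 = 255.4 → r_n = 255.4 kN.
R_n = 2 × 127.7 + 2 × 255.4 = 766.1 kN.
Allowable strength R_n/Ω = 766.1 / 2 = 383 kN.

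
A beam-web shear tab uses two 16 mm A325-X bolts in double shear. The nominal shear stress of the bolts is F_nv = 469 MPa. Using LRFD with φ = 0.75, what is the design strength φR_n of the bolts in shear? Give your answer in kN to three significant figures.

A_b = π × 16² / 4 = 201.1 mm².
R_n = F_nv · A_b · n · n_s = 469 × 201.1 × 2 × 2 / 1000 = 377.2 kN.
Design strength φR_n = 0.75 × 377.2 = 283 kN.

283 kN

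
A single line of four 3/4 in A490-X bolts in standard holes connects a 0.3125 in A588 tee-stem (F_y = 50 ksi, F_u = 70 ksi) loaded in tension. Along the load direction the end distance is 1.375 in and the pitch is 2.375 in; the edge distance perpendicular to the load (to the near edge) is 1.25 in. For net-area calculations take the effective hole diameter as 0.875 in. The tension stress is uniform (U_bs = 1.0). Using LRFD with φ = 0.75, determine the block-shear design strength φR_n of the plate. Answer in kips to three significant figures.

Shear plane L_v = 1.375 + 3·2.375 = 8.5 in; A_gv = 8.5 × 0.3125 = 2.656 in².
A_nv = (8.5 − 3.5·0.875) × 0.3125 = 1.699 in².
A_nt = (1.25 − 0.5·0.875) × 0.3125 = 0.2539 in².
0.6 F_u A_nv = 71.37 kips; 0.6 F_y A_gv = 79.69 kips → shear rupture governs the shear term.
R_n = 71.37 + 1.0 × 70 × 0.2539 = 89.14 kips.
Design strength φR_n = 0.75 × 89.14 = 66.9 kips.

66.9 kips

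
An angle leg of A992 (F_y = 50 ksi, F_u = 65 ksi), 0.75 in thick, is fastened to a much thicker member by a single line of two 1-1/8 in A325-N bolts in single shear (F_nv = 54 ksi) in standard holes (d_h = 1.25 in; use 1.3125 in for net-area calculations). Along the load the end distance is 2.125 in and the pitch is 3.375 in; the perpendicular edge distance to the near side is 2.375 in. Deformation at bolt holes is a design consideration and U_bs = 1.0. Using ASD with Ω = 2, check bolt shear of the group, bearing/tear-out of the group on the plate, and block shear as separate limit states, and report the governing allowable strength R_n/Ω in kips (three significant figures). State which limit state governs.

53.7 kips (bolt shear governs)

Bolt shear: A_b = π·1.125²/4 = 0.994 in²; R_n = 54 × 0.994 × 2 × 1 = 107.4 kips → 107.4 / 2 = 53.7 kips.
Bearing: edge l_c = 1.5, r_n = 87.75 kips; interior l_c = 2.125, r_n = 124.3 kips; R_n = 87.75 + 1·124.3 = 212.1 kips → 106 kips.
Block shear: A_gv = 4.125, A_nv = 2.648, A_nt = 1.289 in²; R_n = min(0.6F_uA_nv, 0.6F_yA_gv) + U_bs·F_u·A_nt = 187.1 kips → 93.5 kips.
Bolt shear governs: 53.7 kips.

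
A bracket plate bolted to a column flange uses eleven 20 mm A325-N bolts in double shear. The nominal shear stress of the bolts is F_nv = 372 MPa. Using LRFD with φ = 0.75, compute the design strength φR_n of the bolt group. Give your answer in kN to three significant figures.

A_b = π × 20² / 4 = 314.2 mm².
R_n = F_nv · A_b · n · n_s = 372 × 314.2 × 11 × 2 / 1000 = 2571 kN.
Design strength φR_n = 0.75 × 2571 = 1930 kN.

1930 kN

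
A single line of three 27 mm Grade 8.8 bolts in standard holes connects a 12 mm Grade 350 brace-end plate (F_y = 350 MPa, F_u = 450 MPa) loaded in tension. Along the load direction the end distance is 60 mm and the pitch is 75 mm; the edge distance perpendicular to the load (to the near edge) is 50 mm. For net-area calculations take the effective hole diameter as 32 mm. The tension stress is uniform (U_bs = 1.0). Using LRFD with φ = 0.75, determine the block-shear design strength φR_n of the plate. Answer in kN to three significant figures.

Shear plane L_v = 60 + 2·75 = 210 mm; A_gv = 210 × 12 = 2520 mm².
A_nv = (210 − 2.5·32) × 12 = 1560 mm².
A_nt = (50 − 0.5·32) × 12 = 408 mm².
0.6 F_u A_nv = 421.2 kN; 0.6 F_y A_gv = 529.2 kN → shear rupture governs the shear term.
R_n = 421.2 + 1.0 × 450 × 408 / 1000 = 604.8 kN.
Design strength φR_n = 0.75 × 604.8 = 454 kN.

454 kN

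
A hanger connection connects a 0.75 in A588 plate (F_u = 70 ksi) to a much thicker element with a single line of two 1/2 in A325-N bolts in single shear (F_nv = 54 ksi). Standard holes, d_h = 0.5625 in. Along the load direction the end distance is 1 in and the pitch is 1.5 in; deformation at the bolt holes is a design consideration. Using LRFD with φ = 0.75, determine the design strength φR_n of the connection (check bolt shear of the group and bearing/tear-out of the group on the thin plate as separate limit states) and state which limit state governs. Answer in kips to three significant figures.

15.9 kips (bolt shear governs)

Bolt shear: A_b = π·0.5²/4 = 0.1963 in²; R_n = 54 × 0.1963 × 2 × 1 = 21.21 kips → 0.75 × 21.21 = 15.9 kips.
Bearing (1.2 l_c t F_u ≤ 2.4 d t F_u): upper limit = 2.4·0.5·0.75·70 = 63 kips.
  Edge l_c = 1 − 0.5625/2 = 0.7188 → r_n = 45.28 kips; interior l_c = 1.5 − 0.5625 = 0.9375 → r_n = 59.06 kips.
  R_n,bearing = 1·45.28 + 1·59.06 = 104.3 kips → 0.75 × 104.3 = 78.3 kips.
Bolt shear governs: 15.9 kips.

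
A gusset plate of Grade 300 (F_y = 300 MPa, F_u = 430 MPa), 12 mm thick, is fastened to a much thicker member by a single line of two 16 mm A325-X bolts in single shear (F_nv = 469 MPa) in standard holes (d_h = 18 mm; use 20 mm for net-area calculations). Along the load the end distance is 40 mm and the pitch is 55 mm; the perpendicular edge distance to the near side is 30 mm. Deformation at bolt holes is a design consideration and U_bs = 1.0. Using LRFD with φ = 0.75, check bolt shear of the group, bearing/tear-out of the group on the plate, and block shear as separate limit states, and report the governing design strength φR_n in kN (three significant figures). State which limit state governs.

Bolt shear: A_b = π·16²/4 = 201.1 mm²; R_n = 469 × 201.1 × 2 × 1 / 1000 = 188.6 kN → 0.75 × 188.6 = 141 kN.
Bearing: edge l_c = 31, r_n = 192 kN; interior l_c = 37, r_n = 198.1 kN; R_n = 192 + 1·198.1 = 390.1 kN → 293 kN.
Block shear: A_gv = 1140, A_nv = 780, A_nt = 240 mm²; R_n = min(0.6F_uA_nv, 0.6F_yA_gv) + U_bs·F_u·A_nt = 304.4 kN → 228 kN.
Bolt shear governs: 141 kN.

141 kN (bolt shear governs)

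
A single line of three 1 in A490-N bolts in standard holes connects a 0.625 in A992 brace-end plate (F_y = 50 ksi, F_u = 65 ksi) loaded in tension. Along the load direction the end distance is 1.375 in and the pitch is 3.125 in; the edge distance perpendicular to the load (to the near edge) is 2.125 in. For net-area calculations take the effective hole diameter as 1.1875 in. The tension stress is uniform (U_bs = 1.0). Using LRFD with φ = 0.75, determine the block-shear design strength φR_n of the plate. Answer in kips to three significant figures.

132 kips

Shear plane L_v = 1.375 + 2·3.125 = 7.625 in; A_gv = 7.625 × 0.625 = 4.766 in².
A_nv = (7.625 − 2.5·1.1875) × 0.625 = 2.91 in².
A_nt = (2.125 − 0.5·1.1875) × 0.625 = 0.957 in².
0.6 F_u A_nv = 113.5 kips; 0.6 F_y A_gv = 143 kips → shear rupture governs the shear term.
R_n = 113.5 + 1.0 × 65 × 0.957 = 175.7 kips.
Design strength φR_n = 0.75 × 175.7 = 132 kips.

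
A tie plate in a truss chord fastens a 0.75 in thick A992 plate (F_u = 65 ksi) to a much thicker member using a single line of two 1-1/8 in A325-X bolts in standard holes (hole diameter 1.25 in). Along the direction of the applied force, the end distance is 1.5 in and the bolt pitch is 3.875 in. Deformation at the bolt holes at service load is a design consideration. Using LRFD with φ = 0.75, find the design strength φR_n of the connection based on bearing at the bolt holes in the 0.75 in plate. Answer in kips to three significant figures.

137 kips

Per bolt r_n = 1.2 l_c t F_u ≤ 2.4 d t F_u; upper limit = 2.4 × 1.125 × 0.75 × 65 = 131.6 kips.
Edge bolt: l_c = 1.5 − 1.25/2 = 0.875 in → 1.2 × 0.875 × 0.75 × 65 = 51.19 → r_n = 51.19 kips.
Interior bolts: l_c = 3.875 − 1.25 = 2.625 in → 1.2 × 2.625 × 0.75 × 65 = 153.6 → r_n = 131.6 kips.
R_n = 1 × 51.19 + 1 × 131.6 = 182.8 kips.
Design strength φR_n = 0.75 × 182.8 = 137 kips.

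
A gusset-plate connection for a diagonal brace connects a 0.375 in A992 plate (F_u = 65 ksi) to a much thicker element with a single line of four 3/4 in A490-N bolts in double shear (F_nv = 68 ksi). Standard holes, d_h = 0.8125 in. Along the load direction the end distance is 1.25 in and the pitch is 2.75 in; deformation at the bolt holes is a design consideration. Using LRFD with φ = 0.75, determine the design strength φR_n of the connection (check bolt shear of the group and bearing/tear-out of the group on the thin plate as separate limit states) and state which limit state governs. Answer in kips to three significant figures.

117 kips (bearing governs)

Bolt shear: A_b = π·0.75²/4 = 0.4418 in²; R_n = 68 × 0.4418 × 4 × 2 = 240.3 kips → 0.75 × 240.3 = 180 kips.
Bearing (1.2 l_c t F_u ≤ 2.4 d t F_u): upper limit = 2.4·0.75·0.375·65 = 43.87 kips.
  Edge l_c = 1.25 − 0.8125/2 = 0.8438 → r_n = 24.68 kips; interior l_c = 2.75 − 0.8125 = 1.938 → r_n = 43.87 kips.
  R_n,bearing = 1·24.68 + 3·43.87 = 156.3 kips → 0.75 × 156.3 = 117 kips.
Bearing governs: 117 kips.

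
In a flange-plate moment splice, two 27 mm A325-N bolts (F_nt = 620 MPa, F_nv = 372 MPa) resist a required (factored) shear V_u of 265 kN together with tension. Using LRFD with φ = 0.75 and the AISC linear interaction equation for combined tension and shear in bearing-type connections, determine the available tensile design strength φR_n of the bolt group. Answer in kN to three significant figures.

A_b = π·27²/4 = 572.6 mm²; f_rv = 265 × 1000 / (2 × 572.6) = 231.4 MPa.
F'_nt = 1.3 F_nt − (F_nt / φF_nv) f_rv = 1.3·620 − (620/(0.75·372))·231.4 = 291.7 MPa, capped at F_nt → F'_nt = 291.7 MPa.
R_n = F'_nt · A_b · n = 291.7 × 572.6 × 2 / 1000 = 334.1 kN.
Design strength φR_n = 0.75 × 334.1 = 251 kN.

251 kN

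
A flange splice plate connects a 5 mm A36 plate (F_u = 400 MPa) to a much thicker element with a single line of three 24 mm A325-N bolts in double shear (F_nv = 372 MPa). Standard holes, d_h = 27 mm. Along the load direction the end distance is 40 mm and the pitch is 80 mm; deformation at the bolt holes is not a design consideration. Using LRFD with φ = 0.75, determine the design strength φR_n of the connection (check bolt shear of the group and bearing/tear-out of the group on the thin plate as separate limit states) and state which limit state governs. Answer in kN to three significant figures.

Bolt shear: A_b = π·24²/4 = 452.4 mm²; R_n = 372 × 452.4 × 3 × 2 / 1000 = 1010 kN → 0.75 × 1010 = 757 kN.
Bearing (1.5 l_c t F_u ≤ 3.0 d t F_u): upper limit = 3.0·24·5·400 / 1000 = 144 kN.
  Edge l_c = 40 − 27/2 = 26.5 → r_n = 79.5 kN; interior l_c = 80 − 27 = 53 → r_n = 144 kN.
  R_n,bearing = 1·79.5 + 2·144 = 367.5 kN → 0.75 × 367.5 = 276 kN.
Bearing governs: 276 kN.

276 kN (bearing governs)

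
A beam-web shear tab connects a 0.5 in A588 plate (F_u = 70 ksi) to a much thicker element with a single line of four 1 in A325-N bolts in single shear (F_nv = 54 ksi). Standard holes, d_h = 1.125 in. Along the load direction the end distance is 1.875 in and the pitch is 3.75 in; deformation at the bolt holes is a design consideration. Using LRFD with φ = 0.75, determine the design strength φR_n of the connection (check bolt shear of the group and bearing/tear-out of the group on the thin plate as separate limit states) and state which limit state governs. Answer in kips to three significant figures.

Bolt shear: A_b = π·1²/4 = 0.7854 in²; R_n = 54 × 0.7854 × 4 × 1 = 169.6 kips → 0.75 × 169.6 = 127 kips.
Bearing (1.2 l_c t F_u ≤ 2.4 d t F_u): upper limit = 2.4·1·0.5·70 = 84 kips.
  Edge l_c = 1.875 − 1.125/2 = 1.312 → r_n = 55.12 kips; interior l_c = 3.75 − 1.125 = 2.625 → r_n = 84 kips.
  R_n,bearing = 1·55.12 + 3·84 = 307.1 kips → 0.75 × 307.1 = 230 kips.
Bolt shear governs: 127 kips.

127 kips (bolt shear governs)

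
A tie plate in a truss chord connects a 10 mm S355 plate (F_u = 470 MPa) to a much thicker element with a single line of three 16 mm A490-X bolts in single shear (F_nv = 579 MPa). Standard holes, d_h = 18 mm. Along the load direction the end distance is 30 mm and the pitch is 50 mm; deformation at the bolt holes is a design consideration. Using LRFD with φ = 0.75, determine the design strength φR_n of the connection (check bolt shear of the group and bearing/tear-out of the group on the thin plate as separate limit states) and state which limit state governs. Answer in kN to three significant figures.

Bolt shear: A_b = π·16²/4 = 201.1 mm²; R_n = 579 × 201.1 × 3 × 1 / 1000 = 349.2 kN → 0.75 × 349.2 = 262 kN.
Bearing (1.2 l_c t F_u ≤ 2.4 d t F_u): upper limit = 2.4·16·10·470 / 1000 = 180.5 kN.
  Edge l_c = 30 − 18/2 = 21 → r_n = 118.4 kN; interior l_c = 50 − 18 = 32 → r_n = 180.5 kN.
  R_n,bearing = 1·118.4 + 2·180.5 = 479.4 kN → 0.75 × 479.4 = 360 kN.
Bolt shear governs: 262 kN.

262 kN (bolt shear governs)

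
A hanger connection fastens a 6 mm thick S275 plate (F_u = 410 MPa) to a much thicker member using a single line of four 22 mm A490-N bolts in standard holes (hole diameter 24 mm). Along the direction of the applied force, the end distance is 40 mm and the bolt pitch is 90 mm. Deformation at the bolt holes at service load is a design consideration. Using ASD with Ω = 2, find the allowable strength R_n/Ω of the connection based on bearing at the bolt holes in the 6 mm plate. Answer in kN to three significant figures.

236 kN

Per bolt r_n = 1.2 l_c t F_u ≤ 2.4 d t F_u; upper limit = 2.4 × 22 × 6 × 410 / 1000 = 129.9 kN.
Edge bolt: l_c = 40 − 24/2 = 28 mm → 1.2 × 28 × 6 × 410 / 1000 = 82.66 → r_n = 82.66 kN.
Interior bolts: l_c = 90 − 24 = 66 mm → 1.2 × 66 × 6 × 410 / 1000 = 194.8 → r_n = 129.9 kN.
R_n = 1 × 82.66 + 3 × 129.9 = 472.3 kN.
Allowable strength R_n/Ω = 472.3 / 2 = 236 kN.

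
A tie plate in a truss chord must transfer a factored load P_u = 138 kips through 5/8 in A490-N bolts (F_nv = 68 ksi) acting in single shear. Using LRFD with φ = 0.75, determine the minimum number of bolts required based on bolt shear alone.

9 bolts

A_b = π·0.625²/4 = 0.3068 in².
Per-bolt design strength φR_n = 0.75 × 68 × 0.3068 × 1 = 15.65 kips.
n ≥ 138 / 15.65 = 8.82 → use 9 bolts.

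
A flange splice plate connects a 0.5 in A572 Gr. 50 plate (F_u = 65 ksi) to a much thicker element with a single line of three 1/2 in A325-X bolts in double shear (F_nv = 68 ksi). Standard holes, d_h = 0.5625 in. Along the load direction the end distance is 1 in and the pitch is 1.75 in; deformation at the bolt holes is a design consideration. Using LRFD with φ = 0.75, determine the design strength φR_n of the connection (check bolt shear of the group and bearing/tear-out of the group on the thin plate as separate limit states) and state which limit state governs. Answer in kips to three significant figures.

60.1 kips (bolt shear governs)

Bolt shear: A_b = π·0.5²/4 = 0.1963 in²; R_n = 68 × 0.1963 × 3 × 2 = 80.11 kips → 0.75 × 80.11 = 60.1 kips.
Bearing (1.2 l_c t F_u ≤ 2.4 d t F_u): upper limit = 2.4·0.5·0.5·65 = 39 kips.
  Edge l_c = 1 − 0.5625/2 = 0.7188 → r_n = 28.03 kips; interior l_c = 1.75 − 0.5625 = 1.188 → r_n = 39 kips.
  R_n,bearing = 1·28.03 + 2·39 = 106 kips → 0.75 × 106 = 79.5 kips.
Bolt shear governs: 60.1 kips.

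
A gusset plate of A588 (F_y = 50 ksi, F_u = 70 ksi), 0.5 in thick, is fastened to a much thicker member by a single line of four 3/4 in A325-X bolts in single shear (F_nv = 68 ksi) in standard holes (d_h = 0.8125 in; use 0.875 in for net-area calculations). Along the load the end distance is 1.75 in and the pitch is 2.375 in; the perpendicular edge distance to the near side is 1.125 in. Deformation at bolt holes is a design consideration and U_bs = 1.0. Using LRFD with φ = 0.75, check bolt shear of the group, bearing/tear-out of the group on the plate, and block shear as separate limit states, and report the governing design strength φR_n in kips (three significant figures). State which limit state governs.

90.1 kips (bolt shear governs)

Bolt shear: A_b = π·0.75²/4 = 0.4418 in²; R_n = 68 × 0.4418 × 4 × 1 = 120.2 kips → 0.75 × 120.2 = 90.1 kips.
Bearing: edge l_c = 1.344, r_n = 56.44 kips; interior l_c = 1.562, r_n = 63 kips; R_n = 56.44 + 3·63 = 245.4 kips → 184 kips.
Block shear: A_gv = 4.438, A_nv = 2.906, A_nt = 0.3438 in²; R_n = min(0.6F_uA_nv, 0.6F_yA_gv) + U_bs·F_u·A_nt = 146.1 kips → 110 kips.
Bolt shear governs: 90.1 kips.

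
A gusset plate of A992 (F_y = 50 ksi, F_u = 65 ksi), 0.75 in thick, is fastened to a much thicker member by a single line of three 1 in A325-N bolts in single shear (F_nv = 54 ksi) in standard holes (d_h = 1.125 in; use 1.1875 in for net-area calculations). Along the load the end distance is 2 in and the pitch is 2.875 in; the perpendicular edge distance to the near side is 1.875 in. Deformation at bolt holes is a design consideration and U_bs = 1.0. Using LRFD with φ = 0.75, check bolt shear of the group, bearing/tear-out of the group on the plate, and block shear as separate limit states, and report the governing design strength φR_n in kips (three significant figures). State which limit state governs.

95.4 kips (bolt shear governs)

Bolt shear: A_b = π·1²/4 = 0.7854 in²; R_n = 54 × 0.7854 × 3 × 1 = 127.2 kips → 0.75 × 127.2 = 95.4 kips.
Bearing: edge l_c = 1.438, r_n = 84.09 kips; interior l_c = 1.75, r_n = 102.4 kips; R_n = 84.09 + 2·102.4 = 288.8 kips → 217 kips.
Block shear: A_gv = 5.812, A_nv = 3.586, A_nt = 0.9609 in²; R_n = min(0.6F_uA_nv, 0.6F_yA_gv) + U_bs·F_u·A_nt = 202.3 kips → 152 kips.
Bolt shear governs: 95.4 kips.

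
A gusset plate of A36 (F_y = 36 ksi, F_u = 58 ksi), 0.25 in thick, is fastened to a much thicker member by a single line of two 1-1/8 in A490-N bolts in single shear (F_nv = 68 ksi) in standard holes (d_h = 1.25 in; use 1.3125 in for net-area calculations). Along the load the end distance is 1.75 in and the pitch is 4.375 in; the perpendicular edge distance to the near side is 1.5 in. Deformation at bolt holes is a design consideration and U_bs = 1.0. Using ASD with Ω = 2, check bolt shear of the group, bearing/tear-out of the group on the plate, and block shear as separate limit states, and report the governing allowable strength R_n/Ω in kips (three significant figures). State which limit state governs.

22.7 kips (block shear governs)

Bolt shear: A_b = π·1.125²/4 = 0.994 in²; R_n = 68 × 0.994 × 2 × 1 = 135.2 kips → 135.2 / 2 = 67.6 kips.
Bearing: edge l_c = 1.125, r_n = 19.57 kips; interior l_c = 3.125, r_n = 39.15 kips; R_n = 19.57 + 1·39.15 = 58.72 kips → 29.4 kips.
Block shear: A_gv = 1.531, A_nv = 1.039, A_nt = 0.2109 in²; R_n = min(0.6F_uA_nv, 0.6F_yA_gv) + U_bs·F_u·A_nt = 45.31 kips → 22.7 kips.
Block shear governs: 22.7 kips.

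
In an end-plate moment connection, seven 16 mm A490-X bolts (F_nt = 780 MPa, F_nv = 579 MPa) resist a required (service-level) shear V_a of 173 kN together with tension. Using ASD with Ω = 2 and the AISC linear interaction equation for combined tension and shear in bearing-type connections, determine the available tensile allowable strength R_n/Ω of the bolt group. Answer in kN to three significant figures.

481 kN

A_b = π·16²/4 = 201.1 mm²; f_rv = 173 × 1000 / (7 × 201.1) = 122.9 MPa.
F'_nt = 1.3 F_nt − (Ω F_nt / F_nv) f_rv = 1.3·780 − (2·780/579)·122.9 = 682.8 MPa, capped at F_nt → F'_nt = 682.8 MPa.
R_n = F'_nt · A_b · n = 682.8 × 201.1 × 7 / 1000 = 961 kN.
Allowable strength R_n/Ω = 961 / 2 = 481 kN.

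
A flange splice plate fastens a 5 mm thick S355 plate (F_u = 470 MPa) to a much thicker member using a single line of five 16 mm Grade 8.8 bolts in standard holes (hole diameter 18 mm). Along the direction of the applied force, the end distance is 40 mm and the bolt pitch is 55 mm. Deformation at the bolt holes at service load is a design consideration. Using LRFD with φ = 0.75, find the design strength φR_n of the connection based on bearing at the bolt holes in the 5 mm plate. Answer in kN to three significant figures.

336 kN

Per bolt r_n = 1.2 l_c t F_u ≤ 2.4 d t F_u; upper limit = 2.4 × 16 × 5 × 470 / 1000 = 90.24 kN.
Edge bolt: l_c = 40 − 18/2 = 31 mm → 1.2 × 31 × 5 × 470 / 1000 = 87.42 → r_n = 87.42 kN.
Interior bolts: l_c = 55 − 18 = 37 mm → 1.2 × 37 × 5 × 470 / 1000 = 104.3 → r_n = 90.24 kN.
R_n = 1 × 87.42 + 4 × 90.24 = 448.4 kN.
Design strength φR_n = 0.75 × 448.4 = 336 kN.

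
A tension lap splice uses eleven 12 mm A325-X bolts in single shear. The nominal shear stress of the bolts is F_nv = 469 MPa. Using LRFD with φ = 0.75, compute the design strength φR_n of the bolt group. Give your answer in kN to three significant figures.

A_b = π × 12² / 4 = 113.1 mm².
R_n = F_nv · A_b · n · n_s = 469 × 113.1 × 11 × 1 / 1000 = 583.5 kN.
Design strength φR_n = 0.75 × 583.5 = 438 kN.

438 kN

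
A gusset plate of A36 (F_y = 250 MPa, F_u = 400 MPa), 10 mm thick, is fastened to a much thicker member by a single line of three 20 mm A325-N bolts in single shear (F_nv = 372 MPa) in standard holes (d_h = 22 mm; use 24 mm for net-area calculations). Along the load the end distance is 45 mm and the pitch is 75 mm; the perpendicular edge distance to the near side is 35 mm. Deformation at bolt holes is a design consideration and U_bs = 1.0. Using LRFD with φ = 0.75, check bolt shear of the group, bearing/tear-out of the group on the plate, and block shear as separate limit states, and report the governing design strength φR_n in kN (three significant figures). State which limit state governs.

Bolt shear: A_b = π·20²/4 = 314.2 mm²; R_n = 372 × 314.2 × 3 × 1 / 1000 = 350.6 kN → 0.75 × 350.6 = 263 kN.
Bearing: edge l_c = 34, r_n = 163.2 kN; interior l_c = 53, r_n = 192 kN; R_n = 163.2 + 2·192 = 547.2 kN → 410 kN.
Block shear: A_gv = 1950, A_nv = 1350, A_nt = 230 mm²; R_n = min(0.6F_uA_nv, 0.6F_yA_gv) + U_bs·F_u·A_nt = 384.5 kN → 288 kN.
Bolt shear governs: 263 kN.

263 kN (bolt shear governs)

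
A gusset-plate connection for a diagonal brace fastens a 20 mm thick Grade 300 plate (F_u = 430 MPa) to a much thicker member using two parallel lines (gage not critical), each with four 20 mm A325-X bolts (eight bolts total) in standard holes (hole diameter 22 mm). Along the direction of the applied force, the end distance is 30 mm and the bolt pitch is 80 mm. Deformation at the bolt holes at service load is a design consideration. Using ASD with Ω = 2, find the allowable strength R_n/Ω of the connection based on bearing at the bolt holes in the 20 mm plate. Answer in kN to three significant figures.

1430 kN

Per bolt r_n = 1.2 l_c t F_u ≤ 2.4 d t F_u; upper limit = 2.4 × 20 × 20 × 430 / 1000 = 412.8 kN.
Edge bolt: l_c = 30 − 22/2 = 19 mm → 1.2 × 19 × 20 × 430 / 1000 = 196.1 → r_n = 196.1 kN.
Interior bolts: l_c = 80 − 22 = 58 mm → 1.2 × 58 × 20 × 430 / 1000 = 598.6 → r_n = 412.8 kN.
R_n = 2 × 196.1 + 6 × 412.8 = 2869 kN.
Allowable strength R_n/Ω = 2869 / 2 = 1430 kN.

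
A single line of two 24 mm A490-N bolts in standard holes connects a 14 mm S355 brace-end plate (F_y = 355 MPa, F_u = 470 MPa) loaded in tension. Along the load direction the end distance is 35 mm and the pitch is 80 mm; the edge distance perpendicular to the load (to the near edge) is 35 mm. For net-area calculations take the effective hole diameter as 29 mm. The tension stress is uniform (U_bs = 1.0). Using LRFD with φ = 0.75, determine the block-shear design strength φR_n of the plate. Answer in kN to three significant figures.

313 kN

Shear plane L_v = 35 + 1·80 = 115 mm; A_gv = 115 × 14 = 1610 mm².
A_nv = (115 − 1.5·29) × 14 = 1001 mm².
A_nt = (35 − 0.5·29) × 14 = 287 mm².
0.6 F_u A_nv = 282.3 kN; 0.6 F_y A_gv = 342.9 kN → shear rupture governs the shear term.
R_n = 282.3 + 1.0 × 470 × 287 / 1000 = 417.2 kN.
Design strength φR_n = 0.75 × 417.2 = 313 kN.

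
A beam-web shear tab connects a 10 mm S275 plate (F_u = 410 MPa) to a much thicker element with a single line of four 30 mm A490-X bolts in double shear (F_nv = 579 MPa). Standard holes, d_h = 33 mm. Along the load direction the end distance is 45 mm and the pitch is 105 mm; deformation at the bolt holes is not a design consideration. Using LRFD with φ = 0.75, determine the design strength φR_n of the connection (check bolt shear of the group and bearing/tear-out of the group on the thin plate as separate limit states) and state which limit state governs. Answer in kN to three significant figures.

Bolt shear: A_b = π·30²/4 = 706.9 mm²; R_n = 579 × 706.9 × 4 × 2 / 1000 = 3274 kN → 0.75 × 3274 = 2460 kN.
Bearing (1.5 l_c t F_u ≤ 3.0 d t F_u): upper limit = 3.0·30·10·410 / 1000 = 369 kN.
  Edge l_c = 45 − 33/2 = 28.5 → r_n = 175.3 kN; interior l_c = 105 − 33 = 72 → r_n = 369 kN.
  R_n,bearing = 1·175.3 + 3·369 = 1282 kN → 0.75 × 1282 = 962 kN.
Bearing governs: 962 kN.

962 kN (bearing governs)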